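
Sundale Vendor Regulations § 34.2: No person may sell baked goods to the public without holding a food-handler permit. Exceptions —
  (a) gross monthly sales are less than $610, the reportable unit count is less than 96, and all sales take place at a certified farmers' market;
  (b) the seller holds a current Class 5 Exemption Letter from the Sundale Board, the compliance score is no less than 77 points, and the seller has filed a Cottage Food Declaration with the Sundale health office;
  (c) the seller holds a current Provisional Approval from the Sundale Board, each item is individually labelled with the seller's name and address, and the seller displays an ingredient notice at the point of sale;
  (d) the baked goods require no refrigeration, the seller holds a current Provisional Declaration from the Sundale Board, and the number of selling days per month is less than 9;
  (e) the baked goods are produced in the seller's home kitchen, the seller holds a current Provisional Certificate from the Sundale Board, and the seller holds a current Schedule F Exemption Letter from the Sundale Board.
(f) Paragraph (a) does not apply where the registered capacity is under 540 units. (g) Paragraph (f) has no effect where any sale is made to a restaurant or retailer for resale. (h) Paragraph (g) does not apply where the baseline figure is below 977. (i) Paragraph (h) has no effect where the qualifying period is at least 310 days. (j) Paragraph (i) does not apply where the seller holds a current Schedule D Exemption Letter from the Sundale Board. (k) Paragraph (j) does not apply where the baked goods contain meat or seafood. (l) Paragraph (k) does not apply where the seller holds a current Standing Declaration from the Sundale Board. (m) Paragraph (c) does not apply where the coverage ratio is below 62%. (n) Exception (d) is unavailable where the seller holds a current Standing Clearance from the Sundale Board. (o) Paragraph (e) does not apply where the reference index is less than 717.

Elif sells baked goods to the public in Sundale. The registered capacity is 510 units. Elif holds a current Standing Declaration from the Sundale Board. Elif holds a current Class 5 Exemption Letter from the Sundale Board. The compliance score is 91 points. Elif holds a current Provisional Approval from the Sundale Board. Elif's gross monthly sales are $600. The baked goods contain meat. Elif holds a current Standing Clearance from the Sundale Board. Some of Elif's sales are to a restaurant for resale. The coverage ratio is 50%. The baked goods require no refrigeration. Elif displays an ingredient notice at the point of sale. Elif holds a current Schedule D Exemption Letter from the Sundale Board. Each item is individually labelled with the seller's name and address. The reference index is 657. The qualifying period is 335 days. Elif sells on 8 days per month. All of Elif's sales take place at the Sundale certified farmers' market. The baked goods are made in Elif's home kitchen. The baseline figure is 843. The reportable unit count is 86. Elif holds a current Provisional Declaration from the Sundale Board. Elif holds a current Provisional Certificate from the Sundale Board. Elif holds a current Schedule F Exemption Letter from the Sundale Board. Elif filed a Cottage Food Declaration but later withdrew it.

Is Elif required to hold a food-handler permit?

Yes — Elif must hold a food-handler permit.

Exception (a): gross monthly sales are $600, less than the $610 limit; the reportable unit count is 86, less than the 96 limit; all sales are at a certified farmers' market — every condition holds. But applying paragraphs (f)–(l): (f) is triggered — the registered capacity is 510 units, under the 540 units limit. (g) would limit (f) — some sales are to a restaurant for resale — but (h) sets (g) aside: (h) operates against (g): the baseline figure is 843, below the 977 limit. (i) would limit (h) — the qualifying period is 335 days, meeting the 310 days threshold — but (j) sets (i) aside: (j) operates — a current Schedule D Exemption Letter is held. (k) would limit (j) — the baked goods contain meat — but (l) sets (k) aside: (l) is engaged — a current Standing Declaration is held. (a) is therefore removed.
Exception (b) does not apply: the Cottage Food Declaration was withdrawn.
Exception (c) is satisfied on its face — a current Provisional Approval is held; items are individually labelled; an ingredient notice is displayed. But: (m) operates against (c): the coverage ratio is 50%, below the 62% limit. Exception (c) does not apply.
Exception (d): the baked goods are shelf-stable; a current Provisional Declaration is held; the number of selling days per month is 8, less than the 9 limit — every condition holds. However, paragraph (n) must be considered: (n) operates — a current Standing Clearance is held. Exception (d) does not apply.
Exception (e)'s conditions are all satisfied: the baked goods are home-kitchen produced; a current Provisional Certificate is held; a current Schedule F Exemption Letter is held. Turning to paragraph (o): (o) is engaged — the reference index is 657, less than the 717 limit. Exception (e) does not apply.
Every exception is unavailable, so the rule governs.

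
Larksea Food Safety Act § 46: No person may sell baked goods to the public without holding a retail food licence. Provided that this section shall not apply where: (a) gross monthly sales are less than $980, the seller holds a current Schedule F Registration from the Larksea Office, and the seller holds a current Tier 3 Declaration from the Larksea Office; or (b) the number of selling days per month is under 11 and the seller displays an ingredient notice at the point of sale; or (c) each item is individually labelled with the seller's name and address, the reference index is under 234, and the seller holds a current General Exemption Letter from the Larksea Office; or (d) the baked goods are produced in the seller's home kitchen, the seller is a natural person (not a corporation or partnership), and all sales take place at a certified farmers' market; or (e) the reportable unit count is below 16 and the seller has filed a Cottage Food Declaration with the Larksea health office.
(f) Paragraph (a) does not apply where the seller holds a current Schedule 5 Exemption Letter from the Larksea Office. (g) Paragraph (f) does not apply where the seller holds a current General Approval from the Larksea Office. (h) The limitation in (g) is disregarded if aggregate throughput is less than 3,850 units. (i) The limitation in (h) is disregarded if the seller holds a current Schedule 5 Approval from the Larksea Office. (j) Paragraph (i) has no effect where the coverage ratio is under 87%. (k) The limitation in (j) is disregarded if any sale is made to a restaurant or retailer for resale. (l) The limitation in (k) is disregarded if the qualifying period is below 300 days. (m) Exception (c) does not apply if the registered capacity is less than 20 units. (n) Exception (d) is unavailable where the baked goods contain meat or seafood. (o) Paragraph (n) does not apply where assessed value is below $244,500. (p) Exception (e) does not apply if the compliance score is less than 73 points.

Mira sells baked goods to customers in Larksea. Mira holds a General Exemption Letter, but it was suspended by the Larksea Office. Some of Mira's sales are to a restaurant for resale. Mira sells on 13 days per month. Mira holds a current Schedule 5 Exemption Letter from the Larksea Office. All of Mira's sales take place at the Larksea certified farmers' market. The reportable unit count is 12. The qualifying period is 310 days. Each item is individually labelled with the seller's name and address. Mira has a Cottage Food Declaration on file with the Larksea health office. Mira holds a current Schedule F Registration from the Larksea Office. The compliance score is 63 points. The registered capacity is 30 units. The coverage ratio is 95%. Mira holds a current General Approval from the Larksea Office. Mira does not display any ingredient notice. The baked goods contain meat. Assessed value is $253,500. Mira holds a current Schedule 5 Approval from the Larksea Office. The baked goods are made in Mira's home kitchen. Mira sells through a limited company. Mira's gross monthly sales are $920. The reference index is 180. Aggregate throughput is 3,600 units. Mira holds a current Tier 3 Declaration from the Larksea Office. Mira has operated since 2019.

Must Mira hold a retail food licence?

No — exception (a) applies; Mira is not required to hold a retail food licence.

Exception (a): gross monthly sales are $920, less than the $980 limit; a current Schedule F Registration is held; a current Tier 3 Declaration is held — every condition holds. Applying paragraphs (f)–(l): (f) is engaged (a current Schedule 5 Exemption Letter is held), but is itself disapplied by (g): (g) applies — a current General Approval is held. (h) would limit (g) — aggregate throughput is 3,600 units, less than the 3,850 units limit — but (i) sets (h) aside: (i) operates against (h): a current Schedule 5 Approval is held. (j), which would lift (i), does not operate here — the coverage ratio is 95%, not under 87%. So (a) applies.
Exception (b) does not apply: the number of selling days per month is 13, not under 11.
Exception (c) does not apply: the General Exemption Letter is not current.
Exception (d) fails — the seller operates through a limited company.
Exception (e): the reportable unit count is 12, below the 16 limit; a Cottage Food Declaration is on file — every condition holds. But applying paragraph (p): (p) operates against (e): the compliance score is 63 points, less than the 73 points limit. (e) is therefore removed.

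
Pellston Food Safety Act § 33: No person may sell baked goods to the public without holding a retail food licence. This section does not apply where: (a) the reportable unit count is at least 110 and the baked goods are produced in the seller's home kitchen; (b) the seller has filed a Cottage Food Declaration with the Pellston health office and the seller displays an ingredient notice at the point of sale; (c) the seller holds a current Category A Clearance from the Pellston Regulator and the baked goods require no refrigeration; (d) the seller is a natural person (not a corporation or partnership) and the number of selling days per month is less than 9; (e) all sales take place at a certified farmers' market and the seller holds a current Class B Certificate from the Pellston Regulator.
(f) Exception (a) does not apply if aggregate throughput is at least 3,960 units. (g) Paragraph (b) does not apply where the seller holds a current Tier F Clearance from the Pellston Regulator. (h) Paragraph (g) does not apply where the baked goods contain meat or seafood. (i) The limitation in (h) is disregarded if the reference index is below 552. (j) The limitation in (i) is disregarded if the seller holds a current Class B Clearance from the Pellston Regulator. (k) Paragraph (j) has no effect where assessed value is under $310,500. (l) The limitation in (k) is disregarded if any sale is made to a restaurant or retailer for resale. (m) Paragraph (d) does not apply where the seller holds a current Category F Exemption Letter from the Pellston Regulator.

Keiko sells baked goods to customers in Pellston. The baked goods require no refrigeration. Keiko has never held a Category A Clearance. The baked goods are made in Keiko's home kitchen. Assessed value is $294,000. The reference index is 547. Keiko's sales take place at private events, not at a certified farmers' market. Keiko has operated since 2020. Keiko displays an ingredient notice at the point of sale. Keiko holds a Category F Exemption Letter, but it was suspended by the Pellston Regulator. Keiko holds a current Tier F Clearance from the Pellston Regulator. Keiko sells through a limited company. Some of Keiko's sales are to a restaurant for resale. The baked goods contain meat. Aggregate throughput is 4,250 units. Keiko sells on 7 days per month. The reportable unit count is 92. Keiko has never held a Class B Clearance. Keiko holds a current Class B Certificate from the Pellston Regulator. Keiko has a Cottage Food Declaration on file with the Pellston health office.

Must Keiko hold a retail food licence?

Exception (a) does not apply: the reportable unit count is 92, short of 110.
Exception (b) is satisfied on its face — a Cottage Food Declaration is on file; an ingredient notice is displayed. However, paragraphs (g)–(l) must be considered: (g) operates against (b): a current Tier F Clearance is held. (h) would limit (g) — the baked goods contain meat — but (i) sets (h) aside: (i) operates against (h): the reference index is 547, below the 552 limit. (j), which would lift (i), is not engaged — no current Class B Clearance is held. (b) is therefore removed.
Exception (c) requires that the seller holds a current Category A Clearance from the Pellston Regulator; but there is no Category A Clearance in force, so (c) is unavailable.
Exception (d) fails — the seller operates through a limited company.
Exception (e) requires that all sales take place at a certified farmers' market; but sales are at private events, not a certified farmers' market, so (e) is unavailable.
None of the exceptions is available; § 33 applies in full.

Yes — Keiko must hold a retail food licence.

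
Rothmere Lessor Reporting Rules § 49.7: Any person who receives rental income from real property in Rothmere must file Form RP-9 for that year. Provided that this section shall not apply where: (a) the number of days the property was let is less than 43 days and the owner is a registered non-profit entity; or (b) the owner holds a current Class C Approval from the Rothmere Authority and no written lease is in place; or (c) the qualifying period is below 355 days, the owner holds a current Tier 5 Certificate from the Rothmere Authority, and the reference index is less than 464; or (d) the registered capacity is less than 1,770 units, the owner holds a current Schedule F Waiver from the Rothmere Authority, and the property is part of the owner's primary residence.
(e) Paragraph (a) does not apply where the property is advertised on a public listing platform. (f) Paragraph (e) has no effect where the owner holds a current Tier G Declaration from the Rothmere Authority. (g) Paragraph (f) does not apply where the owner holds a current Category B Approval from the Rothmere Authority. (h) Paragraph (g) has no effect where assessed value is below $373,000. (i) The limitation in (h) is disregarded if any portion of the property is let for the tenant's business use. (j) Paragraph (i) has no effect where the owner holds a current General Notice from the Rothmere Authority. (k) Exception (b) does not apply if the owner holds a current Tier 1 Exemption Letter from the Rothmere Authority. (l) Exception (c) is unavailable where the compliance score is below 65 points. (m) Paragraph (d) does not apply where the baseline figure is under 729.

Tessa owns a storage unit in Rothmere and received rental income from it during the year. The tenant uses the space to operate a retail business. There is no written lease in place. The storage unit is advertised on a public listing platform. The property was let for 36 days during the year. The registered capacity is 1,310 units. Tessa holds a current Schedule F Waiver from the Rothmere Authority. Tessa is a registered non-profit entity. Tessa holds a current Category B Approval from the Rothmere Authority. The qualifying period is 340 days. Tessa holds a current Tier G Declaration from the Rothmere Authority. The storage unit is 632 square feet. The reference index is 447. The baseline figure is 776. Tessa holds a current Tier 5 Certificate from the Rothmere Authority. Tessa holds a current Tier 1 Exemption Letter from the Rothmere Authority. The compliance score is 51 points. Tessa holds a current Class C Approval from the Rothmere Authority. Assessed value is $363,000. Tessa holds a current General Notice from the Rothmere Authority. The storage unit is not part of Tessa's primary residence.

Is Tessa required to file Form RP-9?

Exception (a) is satisfied on its face — the number of days the property was let is 36 days, less than the 43 days limit; Tessa is a registered non-profit. As to paragraphs (e)–(j): (e) is triggered (the property is publicly advertised), but is overridden by (f): (f) operates against (e): a current Tier G Declaration is held. (g) is triggered (a current Category B Approval is held), but is itself disapplied by (h): (h) is engaged — assessed value is $363,000, below the $373,000 limit. (i) is triggered (the space is let for business use), but is itself disapplied by (j): (j) operates against (i): a current General Notice is held. (a) remains available.
Exception (b)'s conditions are all satisfied: a current Class C Approval is held; there is no written lease. But applying paragraph (k): (k) operates — a current Tier 1 Exemption Letter is held. So (b) is unavailable.
Exception (c) is satisfied on its face — the qualifying period is 340 days, below the 355 days limit; a current Tier 5 Certificate is held; the reference index is 447, less than the 464 limit. But: (l) operates against (c): the compliance score is 51 points, below the 65 points limit. So (c) is unavailable.
Exception (d) fails — the storage unit is not part of the primary residence.

No — exception (a) applies; Tessa is not required to file Form RP-9.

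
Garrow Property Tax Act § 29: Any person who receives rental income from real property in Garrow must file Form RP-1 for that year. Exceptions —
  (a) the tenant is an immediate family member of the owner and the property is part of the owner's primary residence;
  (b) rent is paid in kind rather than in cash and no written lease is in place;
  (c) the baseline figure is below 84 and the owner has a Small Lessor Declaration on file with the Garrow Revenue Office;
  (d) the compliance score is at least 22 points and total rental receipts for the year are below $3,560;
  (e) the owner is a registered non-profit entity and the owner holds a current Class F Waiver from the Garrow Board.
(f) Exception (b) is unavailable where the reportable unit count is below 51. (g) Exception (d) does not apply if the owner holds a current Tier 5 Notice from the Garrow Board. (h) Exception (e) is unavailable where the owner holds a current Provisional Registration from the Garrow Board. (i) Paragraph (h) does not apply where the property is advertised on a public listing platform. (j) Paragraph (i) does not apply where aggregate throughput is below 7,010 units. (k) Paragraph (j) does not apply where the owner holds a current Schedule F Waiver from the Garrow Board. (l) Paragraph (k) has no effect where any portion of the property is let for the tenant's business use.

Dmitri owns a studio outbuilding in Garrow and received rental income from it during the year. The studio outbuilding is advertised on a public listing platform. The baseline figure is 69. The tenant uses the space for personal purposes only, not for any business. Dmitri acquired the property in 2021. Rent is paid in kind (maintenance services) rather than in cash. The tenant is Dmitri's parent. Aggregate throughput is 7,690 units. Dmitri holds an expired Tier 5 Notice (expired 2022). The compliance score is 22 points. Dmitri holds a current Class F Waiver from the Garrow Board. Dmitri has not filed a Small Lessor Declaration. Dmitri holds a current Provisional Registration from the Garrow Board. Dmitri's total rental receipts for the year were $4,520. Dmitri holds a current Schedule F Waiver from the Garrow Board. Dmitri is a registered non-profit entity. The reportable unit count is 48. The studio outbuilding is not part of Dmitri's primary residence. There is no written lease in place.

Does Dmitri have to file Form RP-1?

No — exception (e) applies; Dmitri is not required to file Form RP-1.

Exception (a) does not apply: the studio outbuilding is not part of the primary residence.
Exception (b)'s conditions are all satisfied: rent is paid in kind; there is no written lease. But applying paragraph (f): (f) applies — the reportable unit count is 48, below the 51 limit. Exception (b) does not apply.
Exception (c) does not apply: no Small Lessor Declaration is on file.
Exception (d) fails — total rental receipts for the year are $4,520, not below $3,560.
Exception (e)'s conditions are all satisfied: Dmitri is a registered non-profit; a current Class F Waiver is held. As to paragraphs (h)–(l): (h) would limit (e) — a current Provisional Registration is held — but (i) sets (h) aside: (i) operates against (h): the property is publicly advertised. (j), which would lift (i), is not triggered — aggregate throughput is 7,690 units, not below 7,010 units. Exception (e) stands.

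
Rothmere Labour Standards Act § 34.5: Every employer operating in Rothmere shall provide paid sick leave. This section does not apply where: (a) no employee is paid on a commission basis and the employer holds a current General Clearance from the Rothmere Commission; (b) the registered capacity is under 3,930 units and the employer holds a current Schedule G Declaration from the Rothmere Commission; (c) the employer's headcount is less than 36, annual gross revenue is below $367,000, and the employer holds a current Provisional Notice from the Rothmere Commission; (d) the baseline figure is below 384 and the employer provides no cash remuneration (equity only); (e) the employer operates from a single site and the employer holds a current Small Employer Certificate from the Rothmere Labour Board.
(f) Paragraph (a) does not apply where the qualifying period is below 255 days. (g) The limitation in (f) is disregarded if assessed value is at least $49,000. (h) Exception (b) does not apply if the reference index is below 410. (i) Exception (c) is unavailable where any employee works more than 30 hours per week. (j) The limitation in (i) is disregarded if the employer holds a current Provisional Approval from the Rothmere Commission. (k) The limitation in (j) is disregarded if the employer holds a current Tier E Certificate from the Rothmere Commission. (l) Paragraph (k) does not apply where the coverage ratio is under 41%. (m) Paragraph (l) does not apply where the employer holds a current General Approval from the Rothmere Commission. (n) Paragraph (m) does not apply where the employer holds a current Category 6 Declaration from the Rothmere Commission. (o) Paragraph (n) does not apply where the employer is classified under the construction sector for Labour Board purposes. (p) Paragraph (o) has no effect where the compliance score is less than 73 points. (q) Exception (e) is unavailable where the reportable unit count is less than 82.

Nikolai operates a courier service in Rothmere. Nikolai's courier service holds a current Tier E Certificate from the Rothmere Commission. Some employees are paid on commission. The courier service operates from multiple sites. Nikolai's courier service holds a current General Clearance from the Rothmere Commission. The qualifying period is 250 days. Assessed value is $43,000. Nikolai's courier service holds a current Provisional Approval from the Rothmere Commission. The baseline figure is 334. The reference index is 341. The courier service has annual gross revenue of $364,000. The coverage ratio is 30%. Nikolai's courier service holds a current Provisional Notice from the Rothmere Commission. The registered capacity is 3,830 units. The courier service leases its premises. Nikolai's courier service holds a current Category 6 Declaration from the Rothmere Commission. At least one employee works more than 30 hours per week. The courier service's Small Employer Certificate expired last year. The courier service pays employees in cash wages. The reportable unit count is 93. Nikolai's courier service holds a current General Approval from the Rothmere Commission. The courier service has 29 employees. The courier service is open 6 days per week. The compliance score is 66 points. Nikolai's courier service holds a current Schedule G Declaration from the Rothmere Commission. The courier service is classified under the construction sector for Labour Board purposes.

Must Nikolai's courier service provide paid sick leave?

Exception (a) requires that no employee is paid on a commission basis; but some employees are paid on commission, so (a) is unavailable.
Exception (b) is satisfied on its face — the registered capacity is 3,830 units, under the 3,930 units limit; a current Schedule G Declaration is held. But applying paragraph (h): (h) operates against (b): the reference index is 341, below the 410 limit. (b) is therefore removed.
Exception (c) is satisfied on its face — the employer's headcount is 29, less than the 36 limit; annual gross revenue is $364,000, below the $367,000 limit; a current Provisional Notice is held. Applying paragraphs (i)–(p): (i) would limit (c) — at least one employee exceeds 30 hours/week — but (j) sets (i) aside: (j) operates — a current Provisional Approval is held. (k) is triggered (a current Tier E Certificate is held), but yields to (l): (l) operates against (k): the coverage ratio is 30%, under the 41% limit. (m) would limit (l) — a current General Approval is held — but (n) sets (m) aside: (n) operates against (m): a current Category 6 Declaration is held. (o) would limit (n) — the courier service is classified under the construction sector — but (p) sets (o) aside: (p) operates against (o): the compliance score is 66 points, less than the 73 points limit. (c) remains available.
Exception (d) fails — employees are paid cash wages.
Exception (e) does not apply: the employer operates from multiple sites.

No — exception (c) applies; Nikolai's courier service is not required to provide paid sick leave.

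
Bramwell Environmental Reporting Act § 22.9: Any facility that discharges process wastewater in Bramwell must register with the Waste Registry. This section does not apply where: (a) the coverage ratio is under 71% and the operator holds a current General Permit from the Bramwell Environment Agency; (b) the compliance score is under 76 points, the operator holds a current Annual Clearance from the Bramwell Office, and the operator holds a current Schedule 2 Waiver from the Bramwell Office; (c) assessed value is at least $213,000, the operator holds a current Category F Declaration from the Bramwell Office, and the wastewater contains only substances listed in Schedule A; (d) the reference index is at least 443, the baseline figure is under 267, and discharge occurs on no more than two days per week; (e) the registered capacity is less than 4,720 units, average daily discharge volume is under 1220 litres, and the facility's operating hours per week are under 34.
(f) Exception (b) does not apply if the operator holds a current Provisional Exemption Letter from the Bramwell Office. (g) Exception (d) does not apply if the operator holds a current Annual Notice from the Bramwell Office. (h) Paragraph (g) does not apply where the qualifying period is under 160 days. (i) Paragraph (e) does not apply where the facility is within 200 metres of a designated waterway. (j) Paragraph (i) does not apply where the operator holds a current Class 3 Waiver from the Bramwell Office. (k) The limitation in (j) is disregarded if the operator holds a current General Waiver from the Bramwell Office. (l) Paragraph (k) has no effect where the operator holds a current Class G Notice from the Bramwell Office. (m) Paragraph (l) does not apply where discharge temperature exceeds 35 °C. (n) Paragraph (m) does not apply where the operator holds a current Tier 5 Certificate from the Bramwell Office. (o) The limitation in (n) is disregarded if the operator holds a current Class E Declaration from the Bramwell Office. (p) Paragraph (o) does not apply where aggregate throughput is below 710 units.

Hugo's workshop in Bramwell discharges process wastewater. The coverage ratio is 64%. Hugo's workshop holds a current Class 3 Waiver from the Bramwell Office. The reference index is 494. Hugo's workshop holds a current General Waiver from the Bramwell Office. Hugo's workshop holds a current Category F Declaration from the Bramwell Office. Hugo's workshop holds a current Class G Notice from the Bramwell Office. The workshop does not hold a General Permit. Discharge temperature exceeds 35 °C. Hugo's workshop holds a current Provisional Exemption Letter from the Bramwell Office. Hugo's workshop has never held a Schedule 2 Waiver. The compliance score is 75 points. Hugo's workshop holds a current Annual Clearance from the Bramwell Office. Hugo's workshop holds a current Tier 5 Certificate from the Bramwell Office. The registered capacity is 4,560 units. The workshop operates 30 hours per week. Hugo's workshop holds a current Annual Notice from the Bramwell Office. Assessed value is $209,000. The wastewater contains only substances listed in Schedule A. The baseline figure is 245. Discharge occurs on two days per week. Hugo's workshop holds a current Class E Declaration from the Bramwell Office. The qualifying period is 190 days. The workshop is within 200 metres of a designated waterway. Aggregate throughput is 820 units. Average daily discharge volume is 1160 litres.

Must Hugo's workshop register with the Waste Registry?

Yes — Hugo's workshop must register with the Waste Registry.

Exception (a) fails — no General Permit is held.
Exception (b) does not apply: no current Schedule 2 Waiver is held.
Exception (c) does not apply: assessed value is $209,000, short of $213,000.
Exception (d): the reference index is 494, meeting the 443 threshold; the baseline figure is 245, under the 267 limit; discharge occurs on no more than two days per week — every condition holds. But applying paragraphs (g)–(h): (g) operates — a current Annual Notice is held. (h), which would lift (g), is not engaged — the qualifying period is 190 days, not under 160 days. (d) is therefore removed.
All of (e)'s requirements are met (the registered capacity is 4,560 units, less than the 4,720 units limit; average daily discharge volume is 1160 litres, under the 1220 litres limit; the facility's operating hours per week are 30, under the 34 limit). But: (i) operates — the workshop is within 200 m of a designated waterway. (j) operates (a current Class 3 Waiver is held), but yields to (k): (k) operates against (j): a current General Waiver is held. (l) is engaged (a current Class G Notice is held), but yields to (m): (m) operates against (l): discharge temperature exceeds 35 °C. (n) would limit (m) — a current Tier 5 Certificate is held — but (o) sets (n) aside: (o) operates against (n): a current Class E Declaration is held. (p) does not operate here (aggregate throughput is 820 units, not below 710 units), so (o) stands. (e) is therefore removed.
None of the exceptions is available; § 22.9 applies in full.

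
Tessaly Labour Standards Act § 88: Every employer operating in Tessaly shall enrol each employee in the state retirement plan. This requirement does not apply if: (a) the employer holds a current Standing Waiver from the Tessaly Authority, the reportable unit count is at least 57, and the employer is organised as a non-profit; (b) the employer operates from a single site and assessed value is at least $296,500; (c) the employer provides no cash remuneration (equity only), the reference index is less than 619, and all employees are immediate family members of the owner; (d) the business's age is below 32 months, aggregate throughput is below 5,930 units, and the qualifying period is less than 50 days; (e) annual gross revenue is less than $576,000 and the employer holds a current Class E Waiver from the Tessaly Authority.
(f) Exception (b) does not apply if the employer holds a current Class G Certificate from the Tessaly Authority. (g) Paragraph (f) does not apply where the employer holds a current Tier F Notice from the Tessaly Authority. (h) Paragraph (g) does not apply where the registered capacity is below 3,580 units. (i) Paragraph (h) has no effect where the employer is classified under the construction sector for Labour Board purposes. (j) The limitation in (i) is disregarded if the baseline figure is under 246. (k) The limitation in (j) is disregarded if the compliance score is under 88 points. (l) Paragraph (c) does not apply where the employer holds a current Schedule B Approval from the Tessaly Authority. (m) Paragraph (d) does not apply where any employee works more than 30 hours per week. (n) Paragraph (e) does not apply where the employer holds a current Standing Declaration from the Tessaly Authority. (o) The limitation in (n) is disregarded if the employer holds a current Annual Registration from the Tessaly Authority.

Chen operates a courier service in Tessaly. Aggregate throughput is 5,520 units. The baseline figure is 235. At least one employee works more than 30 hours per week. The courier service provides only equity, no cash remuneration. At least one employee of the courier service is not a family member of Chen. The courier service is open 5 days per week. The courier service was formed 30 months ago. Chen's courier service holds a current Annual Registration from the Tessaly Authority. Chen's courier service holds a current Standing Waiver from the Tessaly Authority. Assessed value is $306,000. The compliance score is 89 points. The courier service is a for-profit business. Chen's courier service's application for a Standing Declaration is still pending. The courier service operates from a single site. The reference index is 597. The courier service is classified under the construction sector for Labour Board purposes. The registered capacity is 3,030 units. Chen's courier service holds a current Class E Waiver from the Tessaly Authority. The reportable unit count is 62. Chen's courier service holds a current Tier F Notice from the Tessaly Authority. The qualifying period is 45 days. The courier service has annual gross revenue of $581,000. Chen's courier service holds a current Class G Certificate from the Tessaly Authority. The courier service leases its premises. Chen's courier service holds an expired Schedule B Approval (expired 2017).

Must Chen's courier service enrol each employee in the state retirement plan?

Exception (a) requires that the employer is organised as a non-profit; but the employer is for-profit, so (a) is unavailable.
All of (b)'s requirements are met (the employer operates from a single site; assessed value is $306,000, meeting the $296,500 threshold). But applying paragraphs (f)–(k): (f) operates against (b): a current Class G Certificate is held. (g) would limit (f) — a current Tier F Notice is held — but (h) sets (g) aside: (h) operates against (g): the registered capacity is 3,030 units, below the 3,580 units limit. (i) is engaged (the courier service is classified under the construction sector), but is overridden by (j): (j) operates against (i): the baseline figure is 235, under the 246 limit. (k), which would lift (j), is inapplicable — the compliance score is 89 points, not under 88 points. So (b) is unavailable.
Exception (c) fails — at least one employee is not a family member.
Exception (d)'s conditions are all satisfied: the business's age is 30 months, below the 32 months limit; aggregate throughput is 5,520 units, below the 5,930 units limit; the qualifying period is 45 days, less than the 50 days limit. Turning to paragraph (m): (m) is engaged — at least one employee exceeds 30 hours/week. (d) is therefore removed.
Exception (e) requires that annual gross revenue is less than $576,000; but annual gross revenue is $581,000, not less than $576,000, so (e) is unavailable.
None of the exceptions is available; § 88 applies in full.

Yes — Chen's courier service must enrol each employee in the state retirement plan.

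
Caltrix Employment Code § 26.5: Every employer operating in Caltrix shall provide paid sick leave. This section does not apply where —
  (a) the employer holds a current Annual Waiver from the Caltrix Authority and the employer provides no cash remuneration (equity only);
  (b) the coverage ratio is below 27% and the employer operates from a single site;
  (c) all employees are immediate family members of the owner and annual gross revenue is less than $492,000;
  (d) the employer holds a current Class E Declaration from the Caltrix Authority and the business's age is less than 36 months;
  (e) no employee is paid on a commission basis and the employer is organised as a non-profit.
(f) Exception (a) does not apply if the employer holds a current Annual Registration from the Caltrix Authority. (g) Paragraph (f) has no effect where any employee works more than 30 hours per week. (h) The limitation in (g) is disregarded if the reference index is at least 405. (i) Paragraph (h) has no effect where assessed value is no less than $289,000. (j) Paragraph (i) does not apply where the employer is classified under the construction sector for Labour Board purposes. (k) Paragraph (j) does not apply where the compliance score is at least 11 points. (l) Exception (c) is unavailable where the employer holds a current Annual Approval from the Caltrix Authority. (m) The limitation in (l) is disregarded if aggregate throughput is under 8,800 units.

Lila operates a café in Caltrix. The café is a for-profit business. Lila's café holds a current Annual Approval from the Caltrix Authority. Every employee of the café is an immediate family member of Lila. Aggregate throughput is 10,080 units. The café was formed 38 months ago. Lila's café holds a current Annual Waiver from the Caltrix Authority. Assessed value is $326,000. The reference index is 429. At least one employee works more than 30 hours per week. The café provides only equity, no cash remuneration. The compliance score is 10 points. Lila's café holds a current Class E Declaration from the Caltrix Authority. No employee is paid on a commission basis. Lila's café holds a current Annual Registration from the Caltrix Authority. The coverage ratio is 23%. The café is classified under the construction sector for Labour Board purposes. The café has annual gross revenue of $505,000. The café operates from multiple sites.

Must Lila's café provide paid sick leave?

Exception (a): a current Annual Waiver is held; remuneration is equity-only — every condition holds. Turning to paragraphs (f)–(k): (f) operates against (a): a current Annual Registration is held. (g) would limit (f) — at least one employee exceeds 30 hours/week — but (h) sets (g) aside: (h) operates against (g): the reference index is 429, meeting the 405 threshold. (i) would limit (h) — assessed value is $326,000, meeting the $289,000 threshold — but (j) sets (i) aside: (j) operates against (i): the café is classified under the construction sector. (k) is inapplicable (the compliance score is 10 points, short of 11 points), so (j) stands. (a) is therefore removed.
Exception (b) does not apply: the employer operates from multiple sites.
Exception (c) fails — annual gross revenue is $505,000, not less than $492,000.
Exception (d) requires that the business's age is less than 36 months; but the business's age is 38 months, not less than 36 months, so (d) is unavailable.
Exception (e) requires that the employer is organised as a non-profit; but the employer is for-profit, so (e) is unavailable.
Every exception is unavailable, so the rule governs.

Yes — Lila's café must provide paid sick leave.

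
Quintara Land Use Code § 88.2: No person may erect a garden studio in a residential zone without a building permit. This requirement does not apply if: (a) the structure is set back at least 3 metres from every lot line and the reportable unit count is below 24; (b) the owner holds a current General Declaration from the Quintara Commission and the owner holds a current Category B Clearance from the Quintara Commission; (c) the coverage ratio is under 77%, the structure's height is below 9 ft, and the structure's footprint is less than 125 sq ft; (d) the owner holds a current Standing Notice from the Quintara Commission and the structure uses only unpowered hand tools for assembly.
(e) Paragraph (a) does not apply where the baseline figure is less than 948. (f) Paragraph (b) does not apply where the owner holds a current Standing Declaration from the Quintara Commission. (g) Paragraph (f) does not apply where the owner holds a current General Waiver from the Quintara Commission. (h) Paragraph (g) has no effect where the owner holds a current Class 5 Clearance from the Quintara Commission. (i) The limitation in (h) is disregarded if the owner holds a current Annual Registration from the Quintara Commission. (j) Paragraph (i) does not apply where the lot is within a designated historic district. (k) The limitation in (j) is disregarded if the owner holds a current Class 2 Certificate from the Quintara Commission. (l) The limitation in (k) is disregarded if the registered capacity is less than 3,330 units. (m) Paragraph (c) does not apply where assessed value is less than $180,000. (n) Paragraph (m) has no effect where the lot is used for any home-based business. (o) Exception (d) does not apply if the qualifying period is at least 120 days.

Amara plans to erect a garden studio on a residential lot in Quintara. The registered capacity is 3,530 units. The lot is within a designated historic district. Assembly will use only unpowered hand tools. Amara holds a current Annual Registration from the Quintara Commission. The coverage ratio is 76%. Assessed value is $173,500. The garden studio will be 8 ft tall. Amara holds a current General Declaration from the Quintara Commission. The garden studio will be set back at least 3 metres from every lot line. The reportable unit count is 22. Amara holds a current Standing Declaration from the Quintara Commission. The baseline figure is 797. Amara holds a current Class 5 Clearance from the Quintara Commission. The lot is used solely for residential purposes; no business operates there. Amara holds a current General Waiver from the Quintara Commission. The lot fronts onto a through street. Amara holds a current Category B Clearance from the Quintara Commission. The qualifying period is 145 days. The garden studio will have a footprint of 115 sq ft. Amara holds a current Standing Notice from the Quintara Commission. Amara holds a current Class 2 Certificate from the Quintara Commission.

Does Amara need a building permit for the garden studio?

No — exception (b) applies; Amara does not need a building permit.

Exception (a)'s conditions are all satisfied: the setback is at least 3 m on every side; the reportable unit count is 22, below the 24 limit. But: (e) operates — the baseline figure is 797, less than the 948 limit. Exception (a) does not apply.
All of (b)'s requirements are met (a current General Declaration is held; a current Category B Clearance is held). Applying paragraphs (f)–(l): (f) would limit (b) — a current Standing Declaration is held — but (g) sets (f) aside: (g) applies — a current General Waiver is held. (h) operates (a current Class 5 Clearance is held), but is set aside by (i): (i) operates against (h): a current Annual Registration is held. (j) would limit (i) — the lot is in a historic district — but (k) sets (j) aside: (k) operates against (j): a current Class 2 Certificate is held. (l) is not triggered (the registered capacity is 3,530 units, not less than 3,330 units), so (k) stands. So (b) applies.
Exception (c) is satisfied on its face — the coverage ratio is 76%, under the 77% limit; the structure's height is 8 ft, below the 9 ft limit; the structure's footprint is 115 sq ft, less than the 125 sq ft limit. But applying paragraphs (m)–(n): (m) operates against (c): assessed value is $173,500, less than the $180,000 limit. (n) is inapplicable (the lot is solely residential), so (m) stands. (c) is therefore removed.
Exception (d): a current Standing Notice is held; assembly uses only hand tools — every condition holds. But applying paragraph (o): (o) operates against (d): the qualifying period is 145 days, meeting the 120 days threshold. Exception (d) does not apply.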